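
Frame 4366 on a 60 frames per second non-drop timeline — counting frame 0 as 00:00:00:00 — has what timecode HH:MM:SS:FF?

00:01:12:46

4366 ÷ 60 = 72 full seconds, remainder 46 frames.
72 s = 0 h 1 min 12 s.
Timecode: 00:01:12:46.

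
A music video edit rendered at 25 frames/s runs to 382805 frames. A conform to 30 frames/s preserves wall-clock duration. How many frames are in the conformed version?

459366 frames

Target frames = source frames × (target rate / source rate) = 382805 × (30)/(25) = 382805 × 6/5 = 459366.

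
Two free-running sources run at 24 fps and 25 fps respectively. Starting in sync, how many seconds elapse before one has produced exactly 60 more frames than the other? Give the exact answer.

The gap grows by |25 − 24| = 1 frame per second.
Time for a 60-frame gap: 60 ÷ (1) = 60 s.

60 seconds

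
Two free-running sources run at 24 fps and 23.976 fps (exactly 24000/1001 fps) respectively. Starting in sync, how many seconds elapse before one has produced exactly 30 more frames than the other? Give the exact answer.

The gap grows by |24000/1001 − 24| = 24/1001 frames per second.
Time for a 30-frame gap: 30 ÷ (24/1001) = 1251.25 s.

1251.25 seconds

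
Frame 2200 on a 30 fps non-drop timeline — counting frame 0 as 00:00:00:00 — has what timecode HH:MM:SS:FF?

00:01:13:10

2200 ÷ 30 = 73 full seconds, remainder 10 frames.
73 s = 0 h 1 min 13 s.
Timecode: 00:01:13:10.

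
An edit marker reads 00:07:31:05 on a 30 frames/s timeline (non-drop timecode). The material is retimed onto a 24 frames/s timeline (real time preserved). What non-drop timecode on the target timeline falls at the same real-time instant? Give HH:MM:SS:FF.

Source frame index: (0×3600 + 7×60 + 31) × 30 + 5 = 13535.
Real time: 13535 / (30) = 2707/6 s.
Target frame: (2707/6) × (24) = 10828.
At 24 labels/s: frame 10828 → 00:07:31:04.

00:07:31:04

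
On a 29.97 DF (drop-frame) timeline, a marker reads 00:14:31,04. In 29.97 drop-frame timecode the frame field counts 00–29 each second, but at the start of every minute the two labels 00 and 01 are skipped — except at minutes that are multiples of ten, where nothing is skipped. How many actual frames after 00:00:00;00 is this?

As if non-drop at 30 labels/s: (0 × 3600 + 14 × 60 + 31) × 30 + 4 = 26134.
Minute boundaries passed: 14; those not divisible by 10: 14 − 1 = 13; dropped labels = 2 × 13 = 26.
Actual frame index = 26134 − 26 = 26108.

26108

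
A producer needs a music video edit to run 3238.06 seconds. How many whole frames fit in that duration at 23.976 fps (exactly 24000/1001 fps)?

77635 frames

Frames = 3238.06 × 24000/1001 = 11101920/143 ≈ 77635.8042.
Complete frames: 77635.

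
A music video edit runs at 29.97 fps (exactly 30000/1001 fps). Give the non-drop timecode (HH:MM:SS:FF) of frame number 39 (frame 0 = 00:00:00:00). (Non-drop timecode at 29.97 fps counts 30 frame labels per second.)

00:00:01:09

39 ÷ 30 = 1 full seconds, remainder 9 frames.
1 s = 0 h 0 min 1 s.
Timecode: 00:00:01:09.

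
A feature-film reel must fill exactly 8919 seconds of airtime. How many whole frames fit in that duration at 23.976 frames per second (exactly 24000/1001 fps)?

Frames = 8919 × 24000/1001 = 214056000/1001 ≈ 213842.1578.
Complete frames: 213842.

213842 frames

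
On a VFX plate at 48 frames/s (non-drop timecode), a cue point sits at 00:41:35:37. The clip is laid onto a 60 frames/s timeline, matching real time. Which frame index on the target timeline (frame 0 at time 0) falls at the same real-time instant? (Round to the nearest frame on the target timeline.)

frame 149746

Source frame index: (0×3600 + 41×60 + 35) × 48 + 37 = 119797.
Real time: 119797 / (48) = 119797/48 s.
Target frame: (119797/48) × (60) = 598985/4 ≈ 149746.250 → 149746.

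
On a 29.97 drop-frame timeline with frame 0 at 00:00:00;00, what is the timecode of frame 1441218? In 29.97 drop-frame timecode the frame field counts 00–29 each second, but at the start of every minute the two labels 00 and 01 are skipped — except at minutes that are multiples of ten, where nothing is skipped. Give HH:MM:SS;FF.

Ten DF minutes hold 17982 frames, so frame 1441218 lies in block 80 (frames 1438560–1456541) with 2658 frames into that block.
The block's first minute is 1800 frames and the rest 1798 each; 2658 frames reaches minute 1, so 80 × 18 + 1 × 2 = 1442 labels have been skipped so far.
Adding those back, label number 1441218 + 1442 = 1442660 at 30 labels/s is 48088 s + 20 f = 13 h 21 min 28 s frame 20, i.e. 13:21:28;20.

13:21:28;20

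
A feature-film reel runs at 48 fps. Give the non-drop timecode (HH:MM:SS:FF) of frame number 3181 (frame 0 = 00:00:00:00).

3181 ÷ 48 = 66 full seconds, remainder 13 frames.
66 s = 0 h 1 min 6 s.
Timecode: 00:01:06:13.

00:01:06:13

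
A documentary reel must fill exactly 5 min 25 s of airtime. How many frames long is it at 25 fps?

5 min 25 s = 325 s.
Frames = 325 × 25 = 8125.

8125 frames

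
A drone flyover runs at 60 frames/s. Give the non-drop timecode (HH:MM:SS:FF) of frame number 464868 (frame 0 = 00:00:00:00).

464868 ÷ 60 = 7747 full seconds, remainder 48 frames.
7747 s = 2 h 9 min 7 s.
Timecode: 02:09:07:48.

02:09:07:48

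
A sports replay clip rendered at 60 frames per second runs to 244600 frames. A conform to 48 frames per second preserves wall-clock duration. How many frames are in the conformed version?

Frames at target rate = 244600 × (48) / (60) = 195680.

195680 frames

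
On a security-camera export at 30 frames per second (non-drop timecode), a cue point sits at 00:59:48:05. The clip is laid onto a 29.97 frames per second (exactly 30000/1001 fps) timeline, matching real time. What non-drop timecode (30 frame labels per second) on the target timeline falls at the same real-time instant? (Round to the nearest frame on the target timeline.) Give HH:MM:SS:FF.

Source frame index: (0×3600 + 59×60 + 48) × 30 + 5 = 107645.
Real time: 107645 / (30) = 21529/6 s.
Target frame: (21529/6) × (30000/1001) = 107645000/1001 ≈ 107537.463 → 107537.
At 30 labels/s: frame 107537 → 00:59:44:17.

00:59:44:17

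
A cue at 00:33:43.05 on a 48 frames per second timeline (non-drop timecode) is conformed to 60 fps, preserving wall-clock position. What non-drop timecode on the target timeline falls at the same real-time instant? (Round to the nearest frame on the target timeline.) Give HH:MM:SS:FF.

Source frame index: (0×3600 + 33×60 + 43) × 48 + 5 = 97109.
Real time: 97109 / (48) = 97109/48 s.
Target frame: (97109/48) × (60) = 485545/4 ≈ 121386.250 → 121386.
At 60 labels/s: frame 121386 → 00:33:43:06.

00:33:43:06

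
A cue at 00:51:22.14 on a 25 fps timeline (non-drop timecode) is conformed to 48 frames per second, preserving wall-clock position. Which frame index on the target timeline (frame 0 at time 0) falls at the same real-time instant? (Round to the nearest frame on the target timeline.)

Source frame index: (0×3600 + 51×60 + 22) × 25 + 14 = 77064.
Real time: 77064 / (25) = 77064/25 s.
Target frame: (77064/25) × (48) = 3699072/25 ≈ 147962.880 → 147963.

frame 147963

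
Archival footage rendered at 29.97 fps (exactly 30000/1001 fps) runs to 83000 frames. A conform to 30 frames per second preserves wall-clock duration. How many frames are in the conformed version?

Target frames = source frames × (target rate / source rate) = 83000 × (30)/(30000/1001) = 83000 × 1001/1000 = 83083.

83083 frames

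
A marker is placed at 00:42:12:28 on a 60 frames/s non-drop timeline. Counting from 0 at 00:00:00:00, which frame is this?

151948

Total seconds to the label: (0 × 3600 + 42 × 60 + 12) = 2532.
Frame index = 2532 × 60 + 28 = 151948.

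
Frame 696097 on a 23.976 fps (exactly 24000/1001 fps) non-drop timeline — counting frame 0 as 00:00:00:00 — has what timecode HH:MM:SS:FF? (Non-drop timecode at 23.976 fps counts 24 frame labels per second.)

696097 ÷ 24 = 29004 full seconds, remainder 1 frame.
29004 s = 8 h 3 min 24 s.
Timecode: 08:03:24:01.

08:03:24:01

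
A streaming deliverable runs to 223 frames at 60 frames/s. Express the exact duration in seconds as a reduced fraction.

Running time = 223 ÷ (60) = 223 × 1/60 = 223/60 s.

223/60 seconds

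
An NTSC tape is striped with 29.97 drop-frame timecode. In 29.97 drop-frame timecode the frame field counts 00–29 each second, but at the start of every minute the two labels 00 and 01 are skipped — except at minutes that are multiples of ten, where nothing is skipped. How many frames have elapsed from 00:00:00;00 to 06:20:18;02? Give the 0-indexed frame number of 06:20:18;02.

Complete 10-minute blocks: 38, each 17982 frames → 683316.
Remaining 0 whole minutes in the current block: 0 frames.
Within the current minute: 18 × 30 + 2 = 542. Total = 683316 + 0 + 542 = 683858.

683858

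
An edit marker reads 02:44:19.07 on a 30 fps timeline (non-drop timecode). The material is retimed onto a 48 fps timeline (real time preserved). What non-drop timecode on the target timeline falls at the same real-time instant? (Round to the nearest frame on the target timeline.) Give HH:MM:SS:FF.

Source frame index: (2×3600 + 44×60 + 19) × 30 + 7 = 295777.
Real time: 295777 / (30) = 295777/30 s.
Target frame: (295777/30) × (48) = 2366216/5 ≈ 473243.200 → 473243.
At 48 labels/s: frame 473243 → 02:44:19:11.

02:44:19:11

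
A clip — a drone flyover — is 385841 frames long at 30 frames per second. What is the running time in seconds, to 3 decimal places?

Running time = 385841 × 1/30 = 385841/30 s ≈ 12861.367 s.

12861.367 seconds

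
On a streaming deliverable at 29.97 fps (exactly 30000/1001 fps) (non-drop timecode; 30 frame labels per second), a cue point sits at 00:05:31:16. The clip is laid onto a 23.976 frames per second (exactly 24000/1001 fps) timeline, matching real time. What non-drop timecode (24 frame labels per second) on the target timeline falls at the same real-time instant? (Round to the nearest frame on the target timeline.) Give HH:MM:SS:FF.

00:05:31:13

Source frame index: (0×3600 + 5×60 + 31) × 30 + 16 = 9946.
Real time: 9946 / (30000/1001) = 4977973/15000 s.
Target frame: (4977973/15000) × (24000/1001) = 39784/5 ≈ 7956.800 → 7957.
At 24 labels/s: frame 7957 → 00:05:31:13.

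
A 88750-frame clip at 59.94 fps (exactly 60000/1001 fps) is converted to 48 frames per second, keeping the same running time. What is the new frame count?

Target frames = source frames × (target rate / source rate) = 88750 × (48)/(60000/1001) = 88750 × 1001/1250 = 71071.

71071 frames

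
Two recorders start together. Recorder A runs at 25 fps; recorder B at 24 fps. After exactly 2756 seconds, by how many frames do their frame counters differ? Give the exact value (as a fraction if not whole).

2756 frames

A emits 25 × 2756 = 68900 frames; B emits 24 × 2756 = 66144.
Difference = 2756 frames; B is behind A.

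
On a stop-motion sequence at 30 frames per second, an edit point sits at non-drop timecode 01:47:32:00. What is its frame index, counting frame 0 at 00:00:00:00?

Total seconds to the label: (1 × 3600 + 47 × 60 + 32) = 6452.
Frame index = 6452 × 30 + 0 = 193560.

frame 193560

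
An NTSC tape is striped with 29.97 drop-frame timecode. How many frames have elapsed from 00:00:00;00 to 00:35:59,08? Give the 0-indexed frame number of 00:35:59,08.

As if non-drop at 30 labels/s: (0 × 3600 + 35 × 60 + 59) × 30 + 8 = 64778.
Minute boundaries passed: 35; those not divisible by 10: 35 − 3 = 32; dropped labels = 2 × 32 = 64.
Actual frame index = 64778 − 64 = 64714.

64714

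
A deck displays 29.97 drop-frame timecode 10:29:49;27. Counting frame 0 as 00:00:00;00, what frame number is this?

1132563

Complete 10-minute blocks: 62, each 17982 frames → 1114884.
Remaining 9 whole minutes in the current block: 1800 + 8 × 1798 = 16184 frames.
Within the current minute: 49 × 30 + 27 − 2 = 1495 (labels ;00/;01 skipped at this minute). Total = 1114884 + 16184 + 1495 = 1132563.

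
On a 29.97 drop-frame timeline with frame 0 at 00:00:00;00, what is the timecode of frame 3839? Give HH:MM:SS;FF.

Each 10-minute DF block holds 10 × 60 × 30 − 9 × 2 = 17982 frames. 3839 ÷ 17982 → 0 full blocks, remainder 3839.
Within the partial block the first minute is 1800 frames and each further minute 1798, so 2 further minute boundaries passed. Total skipped labels = 18 × 0 + 2 × 2 = 4.
Non-drop label index = 3839 + 4 = 3843; at 30 labels/s that is 00:02:08:03, i.e. DF 00:02:08;03.

00:02:08;03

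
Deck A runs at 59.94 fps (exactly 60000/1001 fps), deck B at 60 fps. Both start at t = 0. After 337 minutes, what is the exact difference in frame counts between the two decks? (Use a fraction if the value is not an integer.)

337 min = 20220 s.
A emits 60000/1001 × 20220 = 1213200000/1001 frames; B emits 60 × 20220 = 1213200.
Difference = 1213200/1001 frames (≈ 1211.9880); B is ahead of A.

1213200/1001 frames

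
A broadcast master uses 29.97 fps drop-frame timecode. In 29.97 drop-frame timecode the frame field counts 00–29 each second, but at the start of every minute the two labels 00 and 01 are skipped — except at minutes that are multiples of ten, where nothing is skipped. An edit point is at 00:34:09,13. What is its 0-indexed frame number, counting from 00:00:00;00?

61421

Complete 10-minute blocks: 3, each 17982 frames → 53946.
Remaining 4 whole minutes in the current block: 1800 + 3 × 1798 = 7194 frames.
Within the current minute: 9 × 30 + 13 − 2 = 281 (labels ;00/;01 skipped at this minute). Total = 53946 + 7194 + 281 = 61421.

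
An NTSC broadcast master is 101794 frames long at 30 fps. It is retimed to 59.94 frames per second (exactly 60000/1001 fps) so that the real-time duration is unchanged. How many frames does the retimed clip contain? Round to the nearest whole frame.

203385 frames

Frames at target rate = 101794 × (60000/1001) / (30) = 2644000/13 ≈ 203384.615.
Nearest whole frame: 203385.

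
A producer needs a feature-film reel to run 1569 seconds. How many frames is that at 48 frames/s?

75312 frames

Frames = 1569 × 48 = 75312.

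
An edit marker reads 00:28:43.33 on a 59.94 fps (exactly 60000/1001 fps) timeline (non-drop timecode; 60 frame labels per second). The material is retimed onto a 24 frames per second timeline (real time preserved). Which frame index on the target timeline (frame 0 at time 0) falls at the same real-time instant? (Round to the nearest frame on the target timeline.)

frame 41407

Source frame index: (0×3600 + 28×60 + 43) × 60 + 33 = 103413.
Real time: 103413 / (60000/1001) = 34505471/20000 s.
Target frame: (34505471/20000) × (24) = 103516413/2500 ≈ 41406.565 → 41407.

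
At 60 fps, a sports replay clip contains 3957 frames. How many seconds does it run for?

Running time = 3957 / (60) = 65.95 s.

65.95 seconds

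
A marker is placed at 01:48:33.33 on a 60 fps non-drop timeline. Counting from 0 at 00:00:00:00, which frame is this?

390813

Total seconds to the label: (1 × 3600 + 48 × 60 + 33) = 6513.
Frame index = 6513 × 60 + 33 = 390813.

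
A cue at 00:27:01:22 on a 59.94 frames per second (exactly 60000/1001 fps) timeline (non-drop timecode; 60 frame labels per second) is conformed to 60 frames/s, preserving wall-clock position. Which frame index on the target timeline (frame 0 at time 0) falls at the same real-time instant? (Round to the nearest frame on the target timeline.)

frame 97379

Source frame index: (0×3600 + 27×60 + 1) × 60 + 22 = 97282.
Real time: 97282 / (60000/1001) = 48689641/30000 s.
Target frame: (48689641/30000) × (60) = 48689641/500 ≈ 97379.282 → 97379.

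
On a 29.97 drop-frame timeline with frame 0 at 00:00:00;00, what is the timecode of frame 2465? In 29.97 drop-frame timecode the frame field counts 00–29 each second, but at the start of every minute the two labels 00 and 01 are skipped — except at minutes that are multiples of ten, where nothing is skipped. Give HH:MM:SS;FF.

00:01:22;07

Ten DF minutes hold 17982 frames, so frame 2465 lies in block 0 (frames 0–17981) with 2465 frames into that block.
The block's first minute is 1800 frames and the rest 1798 each; 2465 frames reaches minute 1, so 0 × 18 + 1 × 2 = 2 labels have been skipped so far.
Adding those back, label number 2465 + 2 = 2467 at 30 labels/s is 82 s + 7 f = 0 h 1 min 22 s frame 7, i.e. 00:01:22;07.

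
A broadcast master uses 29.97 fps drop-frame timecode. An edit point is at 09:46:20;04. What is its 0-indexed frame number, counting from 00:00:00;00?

1054348

As if non-drop at 30 labels/s: (9 × 3600 + 46 × 60 + 20) × 30 + 4 = 1055404.
Minute boundaries passed: 586; those not divisible by 10: 586 − 58 = 528; dropped labels = 2 × 528 = 1056.
Actual frame index = 1055404 − 1056 = 1054348.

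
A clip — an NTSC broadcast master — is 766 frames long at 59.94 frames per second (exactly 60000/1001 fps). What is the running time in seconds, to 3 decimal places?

Running time = 766 × 1001/60000 = 383383/30000 s ≈ 12.779 s.

12.779 seconds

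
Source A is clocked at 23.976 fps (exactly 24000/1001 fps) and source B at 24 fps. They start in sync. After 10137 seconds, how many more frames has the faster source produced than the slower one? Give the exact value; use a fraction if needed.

A emits 24000/1001 × 10137 = 243288000/1001 frames; B emits 24 × 10137 = 243288.
Difference = 243288/1001 frames (≈ 243.0450); B is ahead of A.

243288/1001 frames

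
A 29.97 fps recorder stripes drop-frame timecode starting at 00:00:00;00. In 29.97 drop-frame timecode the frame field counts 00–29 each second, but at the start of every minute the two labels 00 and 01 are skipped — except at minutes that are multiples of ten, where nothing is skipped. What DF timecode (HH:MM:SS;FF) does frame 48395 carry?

Each 10-minute DF block holds 10 × 60 × 30 − 9 × 2 = 17982 frames. 48395 ÷ 17982 → 2 full blocks, remainder 12431.
Within the partial block the first minute is 1800 frames and each further minute 1798, so 6 further minute boundaries passed. Total skipped labels = 18 × 2 + 2 × 6 = 48.
Non-drop label index = 48395 + 48 = 48443; at 30 labels/s that is 00:26:54:23, i.e. DF 00:26:54;23.

00:26:54;23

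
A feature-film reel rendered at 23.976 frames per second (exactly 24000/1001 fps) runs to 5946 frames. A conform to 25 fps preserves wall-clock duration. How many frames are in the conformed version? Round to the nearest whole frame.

6200 frames

Frames at target rate = 5946 × (25) / (24000/1001) = 991991/160 ≈ 6199.944.
Nearest whole frame: 6200.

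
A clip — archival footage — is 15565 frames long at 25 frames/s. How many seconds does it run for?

622.6 seconds

Running time = 15565 / (25) = 622.6 s.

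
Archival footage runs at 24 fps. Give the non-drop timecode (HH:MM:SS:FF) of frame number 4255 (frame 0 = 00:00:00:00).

4255 ÷ 24 = 177 full seconds, remainder 7 frames.
177 s = 0 h 2 min 57 s.
Timecode: 00:02:57:07.

00:02:57:07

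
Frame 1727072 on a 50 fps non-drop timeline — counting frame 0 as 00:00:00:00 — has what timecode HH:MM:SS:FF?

09:35:41:22

1727072 ÷ 50 = 34541 full seconds, remainder 22 frames.
34541 s = 9 h 35 min 41 s.
Timecode: 09:35:41:22.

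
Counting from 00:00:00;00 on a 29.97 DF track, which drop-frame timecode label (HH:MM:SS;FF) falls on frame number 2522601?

23:22:50;25

Ten DF minutes hold 17982 frames, so frame 2522601 lies in block 140 (frames 2517480–2535461) with 5121 frames into that block.
The block's first minute is 1800 frames and the rest 1798 each; 5121 frames reaches minute 2, so 140 × 18 + 2 × 2 = 2524 labels have been skipped so far.
Adding those back, label number 2522601 + 2524 = 2525125 at 30 labels/s is 84170 s + 25 f = 23 h 22 min 50 s frame 25, i.e. 23:22:50;25.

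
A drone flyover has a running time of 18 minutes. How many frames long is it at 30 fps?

32400 frames

18 min = 1080 s.
Frames = 1080 × 30 = 32400.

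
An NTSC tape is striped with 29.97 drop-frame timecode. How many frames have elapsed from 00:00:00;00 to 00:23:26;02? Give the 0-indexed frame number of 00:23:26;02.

Complete 10-minute blocks: 2, each 17982 frames → 35964.
Remaining 3 whole minutes in the current block: 1800 + 2 × 1798 = 5396 frames.
Within the current minute: 26 × 30 + 2 − 2 = 780 (labels ;00/;01 skipped at this minute). Total = 35964 + 5396 + 780 = 42140.

42140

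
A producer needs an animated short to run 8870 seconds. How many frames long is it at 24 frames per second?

Frames = 8870 × 24 = 212880.

212880 frames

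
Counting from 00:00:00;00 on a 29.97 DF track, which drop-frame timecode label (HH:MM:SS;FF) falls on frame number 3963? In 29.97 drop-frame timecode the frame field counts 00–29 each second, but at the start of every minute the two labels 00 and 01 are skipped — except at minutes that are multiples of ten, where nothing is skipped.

00:02:12;07

Ten DF minutes hold 17982 frames, so frame 3963 lies in block 0 (frames 0–17981) with 3963 frames into that block.
The block's first minute is 1800 frames and the rest 1798 each; 3963 frames reaches minute 2, so 0 × 18 + 2 × 2 = 4 labels have been skipped so far.
Adding those back, label number 3963 + 4 = 3967 at 30 labels/s is 132 s + 7 f = 0 h 2 min 12 s frame 7, i.e. 00:02:12;07.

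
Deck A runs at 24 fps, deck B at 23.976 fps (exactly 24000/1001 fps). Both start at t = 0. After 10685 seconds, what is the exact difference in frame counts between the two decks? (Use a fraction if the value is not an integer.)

256440/1001 frames

A emits 24 × 10685 = 256440 frames; B emits 24000/1001 × 10685 = 256440000/1001.
Difference = 256440/1001 frames (≈ 256.1838); B is behind A.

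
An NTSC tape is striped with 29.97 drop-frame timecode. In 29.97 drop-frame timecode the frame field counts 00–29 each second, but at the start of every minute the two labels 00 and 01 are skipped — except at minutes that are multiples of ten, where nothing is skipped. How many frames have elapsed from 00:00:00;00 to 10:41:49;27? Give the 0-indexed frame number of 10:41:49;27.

As if non-drop at 30 labels/s: (10 × 3600 + 41 × 60 + 49) × 30 + 27 = 1155297.
Minute boundaries passed: 641; those not divisible by 10: 641 − 64 = 577; dropped labels = 2 × 577 = 1154.
Actual frame index = 1155297 − 1154 = 1154143.

1154143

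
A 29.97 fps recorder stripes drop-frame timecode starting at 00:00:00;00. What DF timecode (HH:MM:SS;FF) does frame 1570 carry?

Each 10-minute DF block holds 10 × 60 × 30 − 9 × 2 = 17982 frames. 1570 ÷ 17982 → 0 full blocks, remainder 1570.
Within the partial block the first minute is 1800 frames and each further minute 1798, so 0 further minute boundaries passed. Total skipped labels = 18 × 0 + 2 × 0 = 0.
Non-drop label index = 1570 + 0 = 1570; at 30 labels/s that is 00:00:52:10, i.e. DF 00:00:52;10.

00:00:52;10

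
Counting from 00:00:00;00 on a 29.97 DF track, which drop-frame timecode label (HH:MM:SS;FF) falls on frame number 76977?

00:42:48;13

Each 10-minute DF block holds 10 × 60 × 30 − 9 × 2 = 17982 frames. 76977 ÷ 17982 → 4 full blocks, remainder 5049.
Within the partial block the first minute is 1800 frames and each further minute 1798, so 2 further minute boundaries passed. Total skipped labels = 18 × 4 + 2 × 2 = 76.
Non-drop label index = 76977 + 76 = 77053; at 30 labels/s that is 00:42:48:13, i.e. DF 00:42:48;13.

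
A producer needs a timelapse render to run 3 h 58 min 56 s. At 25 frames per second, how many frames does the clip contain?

3 h 58 min 56 s = 14336 s.
Frames = 14336 × 25 = 358400.

358400 frames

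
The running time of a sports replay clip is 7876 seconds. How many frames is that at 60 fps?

472560 frames

Frames = 7876 × 60 = 472560.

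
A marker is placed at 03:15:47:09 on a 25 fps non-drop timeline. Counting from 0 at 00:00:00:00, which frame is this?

293684

Total seconds to the label: (3 × 3600 + 15 × 60 + 47) = 11747.
Frame index = 11747 × 25 + 9 = 293684.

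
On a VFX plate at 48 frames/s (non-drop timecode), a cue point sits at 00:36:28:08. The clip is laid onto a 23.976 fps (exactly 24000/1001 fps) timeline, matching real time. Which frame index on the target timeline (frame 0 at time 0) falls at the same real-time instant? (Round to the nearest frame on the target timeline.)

Source frame index: (0×3600 + 36×60 + 28) × 48 + 8 = 105032.
Real time: 105032 / (48) = 13129/6 s.
Target frame: (13129/6) × (24000/1001) = 52516000/1001 ≈ 52463.536 → 52464.

frame 52464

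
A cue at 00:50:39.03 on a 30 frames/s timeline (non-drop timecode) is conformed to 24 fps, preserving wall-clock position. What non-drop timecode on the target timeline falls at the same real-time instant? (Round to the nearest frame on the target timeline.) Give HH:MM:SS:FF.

Source frame index: (0×3600 + 50×60 + 39) × 30 + 3 = 91173.
Real time: 91173 / (30) = 30391/10 s.
Target frame: (30391/10) × (24) = 364692/5 ≈ 72938.400 → 72938.
At 24 labels/s: frame 72938 → 00:50:39:02.

00:50:39:02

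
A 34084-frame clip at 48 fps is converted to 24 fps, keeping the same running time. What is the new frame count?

17042 frames

Target frames = source frames × (target rate / source rate) = 34084 × (24)/(48) = 34084 × 1/2 = 17042.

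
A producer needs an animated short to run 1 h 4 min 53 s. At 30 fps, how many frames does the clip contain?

1 h 4 min 53 s = 3893 s.
Frames = 3893 × 30 = 116790.

116790 frames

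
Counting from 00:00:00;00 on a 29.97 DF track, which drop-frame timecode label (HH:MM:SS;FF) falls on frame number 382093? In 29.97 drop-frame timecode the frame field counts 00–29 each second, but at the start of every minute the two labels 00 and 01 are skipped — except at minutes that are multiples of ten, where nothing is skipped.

Ten DF minutes hold 17982 frames, so frame 382093 lies in block 21 (frames 377622–395603) with 4471 frames into that block.
The block's first minute is 1800 frames and the rest 1798 each; 4471 frames reaches minute 2, so 21 × 18 + 2 × 2 = 382 labels have been skipped so far.
Adding those back, label number 382093 + 382 = 382475 at 30 labels/s is 12749 s + 5 f = 3 h 32 min 29 s frame 5, i.e. 03:32:29;05.

03:32:29;05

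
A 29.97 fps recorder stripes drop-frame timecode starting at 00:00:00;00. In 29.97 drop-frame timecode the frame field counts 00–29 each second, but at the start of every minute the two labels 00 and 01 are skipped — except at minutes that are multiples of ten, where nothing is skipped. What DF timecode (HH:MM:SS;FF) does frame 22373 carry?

Each 10-minute DF block holds 10 × 60 × 30 − 9 × 2 = 17982 frames. 22373 ÷ 17982 → 1 full block, remainder 4391.
Within the partial block the first minute is 1800 frames and each further minute 1798, so 2 further minute boundaries passed. Total skipped labels = 18 × 1 + 2 × 2 = 22.
Non-drop label index = 22373 + 22 = 22395; at 30 labels/s that is 00:12:26:15, i.e. DF 00:12:26;15.

00:12:26;15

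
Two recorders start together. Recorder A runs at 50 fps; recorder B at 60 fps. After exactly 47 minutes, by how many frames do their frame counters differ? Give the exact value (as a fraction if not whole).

47 min = 2820 s.
A emits 50 × 2820 = 141000 frames; B emits 60 × 2820 = 169200.
Difference = 28200 frames; B is ahead of A.

28200 frames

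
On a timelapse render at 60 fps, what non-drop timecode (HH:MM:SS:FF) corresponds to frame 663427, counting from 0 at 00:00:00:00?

03:04:17:07

663427 ÷ 60 = 11057 full seconds, remainder 7 frames.
11057 s = 3 h 4 min 17 s.
Timecode: 03:04:17:07.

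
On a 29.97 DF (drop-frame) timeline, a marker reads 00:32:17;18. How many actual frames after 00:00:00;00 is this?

As if non-drop at 30 labels/s: (0 × 3600 + 32 × 60 + 17) × 30 + 18 = 58128.
Minute boundaries passed: 32; those not divisible by 10: 32 − 3 = 29; dropped labels = 2 × 29 = 58.
Actual frame index = 58128 − 58 = 58070.

58070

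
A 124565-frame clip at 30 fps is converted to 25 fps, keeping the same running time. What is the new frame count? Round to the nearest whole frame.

103804 frames

Frames at target rate = 124565 × (25) / (30) = 622825/6 ≈ 103804.167.
Nearest whole frame: 103804.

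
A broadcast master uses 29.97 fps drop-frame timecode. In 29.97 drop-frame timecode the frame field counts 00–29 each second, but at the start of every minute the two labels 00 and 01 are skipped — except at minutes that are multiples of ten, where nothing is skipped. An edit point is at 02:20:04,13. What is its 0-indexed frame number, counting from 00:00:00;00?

Complete 10-minute blocks: 14, each 17982 frames → 251748.
Remaining 0 whole minutes in the current block: 0 frames.
Within the current minute: 4 × 30 + 13 = 133. Total = 251748 + 0 + 133 = 251881.

251881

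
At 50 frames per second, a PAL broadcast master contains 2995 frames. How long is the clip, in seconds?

59.9 seconds

Running time = 2995 / (50) = 59.9 s.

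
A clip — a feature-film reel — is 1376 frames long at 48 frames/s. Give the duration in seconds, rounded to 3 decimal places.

Running time = 1376 × 1/48 = 86/3 s ≈ 28.667 s.

28.667 seconds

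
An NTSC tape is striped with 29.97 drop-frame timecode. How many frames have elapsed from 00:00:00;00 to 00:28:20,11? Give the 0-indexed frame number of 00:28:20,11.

Complete 10-minute blocks: 2, each 17982 frames → 35964.
Remaining 8 whole minutes in the current block: 1800 + 7 × 1798 = 14386 frames.
Within the current minute: 20 × 30 + 11 − 2 = 609 (labels ;00/;01 skipped at this minute). Total = 35964 + 14386 + 609 = 50959.

50959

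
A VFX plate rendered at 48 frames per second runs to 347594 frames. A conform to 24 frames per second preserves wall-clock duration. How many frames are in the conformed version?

Target frames = source frames × (target rate / source rate) = 347594 × (24)/(48) = 347594 × 1/2 = 173797.

173797 frames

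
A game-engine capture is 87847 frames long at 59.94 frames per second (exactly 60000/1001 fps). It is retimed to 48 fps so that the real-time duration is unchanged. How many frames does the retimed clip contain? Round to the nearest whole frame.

70348 frames

Frames at target rate = 87847 × (48) / (60000/1001) = 87934847/1250 ≈ 70347.878.
Nearest whole frame: 70348.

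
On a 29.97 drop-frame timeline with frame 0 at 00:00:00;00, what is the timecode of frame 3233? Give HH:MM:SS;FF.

Each 10-minute DF block holds 10 × 60 × 30 − 9 × 2 = 17982 frames. 3233 ÷ 17982 → 0 full blocks, remainder 3233.
Within the partial block the first minute is 1800 frames and each further minute 1798, so 1 further minute boundary passed. Total skipped labels = 18 × 0 + 2 × 1 = 2.
Non-drop label index = 3233 + 2 = 3235; at 30 labels/s that is 00:01:47:25, i.e. DF 00:01:47;25.

00:01:47;25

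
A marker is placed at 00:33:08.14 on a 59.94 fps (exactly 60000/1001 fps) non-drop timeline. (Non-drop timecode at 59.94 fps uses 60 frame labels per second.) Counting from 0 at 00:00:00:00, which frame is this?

frame 119294

Total seconds to the label: (0 × 3600 + 33 × 60 + 8) = 1988.
Frame index = 1988 × 60 + 14 = 119294.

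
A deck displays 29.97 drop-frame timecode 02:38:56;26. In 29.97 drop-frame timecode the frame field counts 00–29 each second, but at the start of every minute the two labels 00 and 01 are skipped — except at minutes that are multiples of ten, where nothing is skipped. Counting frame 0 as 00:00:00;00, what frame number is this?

285820

Complete 10-minute blocks: 15, each 17982 frames → 269730.
Remaining 8 whole minutes in the current block: 1800 + 7 × 1798 = 14386 frames.
Within the current minute: 56 × 30 + 26 − 2 = 1704 (labels ;00/;01 skipped at this minute). Total = 269730 + 14386 + 1704 = 285820.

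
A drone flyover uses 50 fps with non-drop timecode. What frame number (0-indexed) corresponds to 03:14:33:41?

583691

Total seconds to the label: (3 × 3600 + 14 × 60 + 33) = 11673.
Frame index = 11673 × 50 + 41 = 583691.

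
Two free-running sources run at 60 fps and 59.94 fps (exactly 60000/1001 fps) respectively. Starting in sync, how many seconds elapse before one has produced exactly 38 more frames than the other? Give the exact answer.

19019/30 seconds

The gap grows by |60000/1001 − 60| = 60/1001 frames per second.
Time for a 38-frame gap: 38 ÷ (60/1001) = 19019/30 s.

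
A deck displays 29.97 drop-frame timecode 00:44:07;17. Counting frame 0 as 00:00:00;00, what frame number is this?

79347

As if non-drop at 30 labels/s: (0 × 3600 + 44 × 60 + 7) × 30 + 17 = 79427.
Minute boundaries passed: 44; those not divisible by 10: 44 − 4 = 40; dropped labels = 2 × 40 = 80.
Actual frame index = 79427 − 80 = 79347.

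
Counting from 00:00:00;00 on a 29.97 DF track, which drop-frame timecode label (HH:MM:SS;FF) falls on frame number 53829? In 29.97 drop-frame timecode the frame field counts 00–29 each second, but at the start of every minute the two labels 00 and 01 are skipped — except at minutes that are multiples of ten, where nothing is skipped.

Each 10-minute DF block holds 10 × 60 × 30 − 9 × 2 = 17982 frames. 53829 ÷ 17982 → 2 full blocks, remainder 17865.
Within the partial block the first minute is 1800 frames and each further minute 1798, so 9 further minute boundaries passed. Total skipped labels = 18 × 2 + 2 × 9 = 54.
Non-drop label index = 53829 + 54 = 53883; at 30 labels/s that is 00:29:56:03, i.e. DF 00:29:56;03.

00:29:56;03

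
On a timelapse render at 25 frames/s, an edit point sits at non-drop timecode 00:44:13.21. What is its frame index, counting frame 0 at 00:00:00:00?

Total seconds to the label: (0 × 3600 + 44 × 60 + 13) = 2653.
Frame index = 2653 × 25 + 21 = 66346.

frame 66346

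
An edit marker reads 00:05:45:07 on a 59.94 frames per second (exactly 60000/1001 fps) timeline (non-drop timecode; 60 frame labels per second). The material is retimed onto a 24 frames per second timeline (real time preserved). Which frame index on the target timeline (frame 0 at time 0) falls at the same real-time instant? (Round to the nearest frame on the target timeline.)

frame 8291

Source frame index: (0×3600 + 5×60 + 45) × 60 + 7 = 20707.
Real time: 20707 / (60000/1001) = 20727707/60000 s.
Target frame: (20727707/60000) × (24) = 20727707/2500 ≈ 8291.083 → 8291.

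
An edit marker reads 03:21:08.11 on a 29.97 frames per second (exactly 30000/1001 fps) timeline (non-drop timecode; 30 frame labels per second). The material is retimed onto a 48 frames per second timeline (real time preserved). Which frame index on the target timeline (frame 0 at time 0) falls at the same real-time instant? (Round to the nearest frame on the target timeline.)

frame 579861

Source frame index: (3×3600 + 21×60 + 8) × 30 + 11 = 362051.
Real time: 362051 / (30000/1001) = 362413051/30000 s.
Target frame: (362413051/30000) × (48) = 362413051/625 ≈ 579860.882 → 579861.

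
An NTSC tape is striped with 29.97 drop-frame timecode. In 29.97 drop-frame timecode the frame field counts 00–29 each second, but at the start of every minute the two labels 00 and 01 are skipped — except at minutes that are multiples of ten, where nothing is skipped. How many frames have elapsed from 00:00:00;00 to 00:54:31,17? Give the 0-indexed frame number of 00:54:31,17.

Complete 10-minute blocks: 5, each 17982 frames → 89910.
Remaining 4 whole minutes in the current block: 1800 + 3 × 1798 = 7194 frames.
Within the current minute: 31 × 30 + 17 − 2 = 945 (labels ;00/;01 skipped at this minute). Total = 89910 + 7194 + 945 = 98049.

98049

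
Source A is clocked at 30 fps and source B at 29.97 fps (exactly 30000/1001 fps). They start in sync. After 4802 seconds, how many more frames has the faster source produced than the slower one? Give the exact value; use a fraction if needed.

A emits 30 × 4802 = 144060 frames; B emits 30000/1001 × 4802 = 20580000/143.
Difference = 20580/143 frames (≈ 143.9161); B is behind A.

20580/143 frames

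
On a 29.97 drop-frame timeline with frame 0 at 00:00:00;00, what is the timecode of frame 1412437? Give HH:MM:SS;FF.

13:05:28;11

Each 10-minute DF block holds 10 × 60 × 30 − 9 × 2 = 17982 frames. 1412437 ÷ 17982 → 78 full blocks, remainder 9841.
Within the partial block the first minute is 1800 frames and each further minute 1798, so 5 further minute boundaries passed. Total skipped labels = 18 × 78 + 2 × 5 = 1414.
Non-drop label index = 1412437 + 1414 = 1413851; at 30 labels/s that is 13:05:28:11, i.e. DF 13:05:28;11.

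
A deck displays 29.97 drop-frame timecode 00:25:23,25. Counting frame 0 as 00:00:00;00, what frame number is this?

As if non-drop at 30 labels/s: (0 × 3600 + 25 × 60 + 23) × 30 + 25 = 45715.
Minute boundaries passed: 25; those not divisible by 10: 25 − 2 = 23; dropped labels = 2 × 23 = 46.
Actual frame index = 45715 − 46 = 45669.

45669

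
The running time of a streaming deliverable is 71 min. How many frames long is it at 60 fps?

255600 frames

71 min = 4260 s.
Frames = 4260 × 60 = 255600.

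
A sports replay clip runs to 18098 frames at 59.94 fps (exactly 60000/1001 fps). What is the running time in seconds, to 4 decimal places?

Running time = 18098 × 1001/60000 = 9058049/30000 s ≈ 301.9350 s.

301.9350 seconds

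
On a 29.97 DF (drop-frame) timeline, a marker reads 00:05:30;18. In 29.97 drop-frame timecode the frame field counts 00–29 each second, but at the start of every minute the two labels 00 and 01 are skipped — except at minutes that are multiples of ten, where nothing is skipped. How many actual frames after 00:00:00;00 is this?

As if non-drop at 30 labels/s: (0 × 3600 + 5 × 60 + 30) × 30 + 18 = 9918.
Minute boundaries passed: 5; those not divisible by 10: 5 − 0 = 5; dropped labels = 2 × 5 = 10.
Actual frame index = 9918 − 10 = 9908.

9908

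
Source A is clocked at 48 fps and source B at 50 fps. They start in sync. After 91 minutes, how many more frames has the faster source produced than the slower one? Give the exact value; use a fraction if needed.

91 min = 5460 s.
A emits 48 × 5460 = 262080 frames; B emits 50 × 5460 = 273000.
Difference = 10920 frames; B is ahead of A.

10920 frames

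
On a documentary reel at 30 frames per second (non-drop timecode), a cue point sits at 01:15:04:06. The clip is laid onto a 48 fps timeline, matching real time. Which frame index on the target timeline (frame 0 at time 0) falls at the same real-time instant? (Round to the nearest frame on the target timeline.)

frame 216202

Source frame index: (1×3600 + 15×60 + 4) × 30 + 6 = 135126.
Real time: 135126 / (30) = 22521/5 s.
Target frame: (22521/5) × (48) = 1081008/5 ≈ 216201.600 → 216202.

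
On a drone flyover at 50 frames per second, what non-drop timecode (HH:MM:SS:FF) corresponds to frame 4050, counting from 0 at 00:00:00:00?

4050 ÷ 50 = 81 full seconds, remainder 0 frames.
81 s = 0 h 1 min 21 s.
Timecode: 00:01:21:00.

00:01:21:00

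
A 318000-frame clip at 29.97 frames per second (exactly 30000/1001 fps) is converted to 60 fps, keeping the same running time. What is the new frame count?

Target frames = source frames × (target rate / source rate) = 318000 × (60)/(30000/1001) = 318000 × 1001/500 = 636636.

636636 frames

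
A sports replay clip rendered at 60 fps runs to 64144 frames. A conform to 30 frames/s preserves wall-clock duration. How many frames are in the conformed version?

Target frames = source frames × (target rate / source rate) = 64144 × (30)/(60) = 64144 × 1/2 = 32072.

32072 frames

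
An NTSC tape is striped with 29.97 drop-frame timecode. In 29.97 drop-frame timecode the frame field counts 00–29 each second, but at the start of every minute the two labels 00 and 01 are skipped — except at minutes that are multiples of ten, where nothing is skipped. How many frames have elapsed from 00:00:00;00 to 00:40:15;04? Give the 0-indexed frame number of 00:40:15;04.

As if non-drop at 30 labels/s: (0 × 3600 + 40 × 60 + 15) × 30 + 4 = 72454.
Minute boundaries passed: 40; those not divisible by 10: 40 − 4 = 36; dropped labels = 2 × 36 = 72.
Actual frame index = 72454 − 72 = 72382.

72382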